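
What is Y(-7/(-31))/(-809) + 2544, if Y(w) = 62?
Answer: 2058034/809 ≈ 2543.9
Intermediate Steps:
Y(-7/(-31))/(-809) + 2544 = 62/(-809) + 2544 = 62*(-1/809) + 2544 = -62/809 + 2544 = 2058034/809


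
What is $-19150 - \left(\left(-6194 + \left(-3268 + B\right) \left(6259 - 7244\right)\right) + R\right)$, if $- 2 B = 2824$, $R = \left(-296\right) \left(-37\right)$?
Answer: $-4633708$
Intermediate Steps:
$R = 10952$
$B = -1412$ ($B = \left(- \frac{1}{2}\right) 2824 = -1412$)
$-19150 - \left(\left(-6194 + \left(-3268 + B\right) \left(6259 - 7244\right)\right) + R\right) = -19150 - \left(\left(-6194 + \left(-3268 - 1412\right) \left(6259 - 7244\right)\right) + 10952\right) = -19150 - \left(\left(-6194 - -4609800\right) + 10952\right) = -19150 - \left(\left(-6194 + 4609800\right) + 10952\right) = -19150 - \left(4603606 + 10952\right) = -19150 - 4614558 = -4633708$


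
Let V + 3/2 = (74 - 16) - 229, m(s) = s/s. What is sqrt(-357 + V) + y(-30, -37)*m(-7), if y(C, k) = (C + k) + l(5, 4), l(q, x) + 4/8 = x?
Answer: -127/2 + I*sqrt(2118)/2 ≈ -63.5 + 23.011*I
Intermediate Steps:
m(s) = 1
l(q, x) = -1/2 + x
V = -345/2 (V = -3/2 + ((74 - 16) - 229) = -3/2 + (58 - 229) = -3/2 - 171 = -345/2 ≈ -172.50)
y(C, k) = 7/2 + C + k (y(C, k) = (C + k) + (-1/2 + 4) = (C + k) + 7/2 = 7/2 + C + k)
sqrt(-357 + V) + y(-30, -37)*m(-7) = sqrt(-357 - 345/2) + (7/2 - 30 - 37)*1 = sqrt(-1059/2) - 127/2*1 = I*sqrt(2118)/2 - 127/2 = -127/2 + I*sqrt(2118)/2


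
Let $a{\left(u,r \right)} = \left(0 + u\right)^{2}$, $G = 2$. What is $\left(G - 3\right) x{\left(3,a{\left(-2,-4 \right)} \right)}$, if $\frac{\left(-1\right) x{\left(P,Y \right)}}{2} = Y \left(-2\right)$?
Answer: $-16$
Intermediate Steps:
$a{\left(u,r \right)} = u^{2}$
$x{\left(P,Y \right)} = 4 Y$ ($x{\left(P,Y \right)} = - 2 Y \left(-2\right) = - 2 \left(- 2 Y\right) = 4 Y$)
$\left(G - 3\right) x{\left(3,a{\left(-2,-4 \right)} \right)} = \left(2 - 3\right) 4 \left(-2\right)^{2} = - 4 \cdot 4 = \left(-1\right) 16 = -16$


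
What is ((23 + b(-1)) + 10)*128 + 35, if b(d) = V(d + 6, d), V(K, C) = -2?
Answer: 4003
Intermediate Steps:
b(d) = -2
((23 + b(-1)) + 10)*128 + 35 = ((23 - 2) + 10)*128 + 35 = (21 + 10)*128 + 35 = 31*128 + 35 = 3968 + 35 = 4003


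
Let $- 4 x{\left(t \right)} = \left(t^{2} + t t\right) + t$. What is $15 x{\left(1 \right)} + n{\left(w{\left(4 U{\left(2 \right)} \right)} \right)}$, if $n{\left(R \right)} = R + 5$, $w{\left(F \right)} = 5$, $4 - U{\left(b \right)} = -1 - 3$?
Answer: $- \frac{5}{4} \approx -1.25$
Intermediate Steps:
$U{\left(b \right)} = 8$ ($U{\left(b \right)} = 4 - \left(-1 - 3\right) = 4 - -4 = 4 + 4 = 8$)
$n{\left(R \right)} = 5 + R$
$x{\left(t \right)} = - \frac{t^{2}}{2} - \frac{t}{4}$ ($x{\left(t \right)} = - \frac{\left(t^{2} + t t\right) + t}{4} = - \frac{\left(t^{2} + t^{2}\right) + t}{4} = - \frac{2 t^{2} + t}{4} = - \frac{t + 2 t^{2}}{4} = - \frac{t^{2}}{2} - \frac{t}{4}$)
$15 x{\left(1 \right)} + n{\left(w{\left(4 U{\left(2 \right)} \right)} \right)} = 15 \left(\left(- \frac{1}{4}\right) 1 \left(1 + 2 \cdot 1\right)\right) + \left(5 + 5\right) = 15 \left(\left(- \frac{1}{4}\right) 1 \left(1 + 2\right)\right) + 10 = 15 \left(\left(- \frac{1}{4}\right) 1 \cdot 3\right) + 10 = 15 \left(- \frac{3}{4}\right) + 10 = - \frac{45}{4} + 10 = - \frac{5}{4}$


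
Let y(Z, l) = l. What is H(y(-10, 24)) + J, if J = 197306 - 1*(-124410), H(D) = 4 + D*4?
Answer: 321816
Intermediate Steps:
H(D) = 4 + 4*D
J = 321716 (J = 197306 + 124410 = 321716)
H(y(-10, 24)) + J = (4 + 4*24) + 321716 = (4 + 96) + 321716 = 100 + 321716 = 321816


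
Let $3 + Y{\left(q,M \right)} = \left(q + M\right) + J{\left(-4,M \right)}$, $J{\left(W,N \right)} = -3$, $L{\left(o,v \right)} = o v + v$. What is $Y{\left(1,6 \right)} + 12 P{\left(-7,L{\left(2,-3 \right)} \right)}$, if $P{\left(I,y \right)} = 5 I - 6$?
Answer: $-491$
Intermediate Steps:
$L{\left(o,v \right)} = v + o v$
$P{\left(I,y \right)} = -6 + 5 I$
$Y{\left(q,M \right)} = -6 + M + q$ ($Y{\left(q,M \right)} = -3 - \left(3 - M - q\right) = -3 + \left(-3 + M + q\right) = -6 + M + q$)
$Y{\left(1,6 \right)} + 12 P{\left(-7,L{\left(2,-3 \right)} \right)} = \left(-6 + 6 + 1\right) + 12 \left(-6 + 5 \left(-7\right)\right) = 1 + 12 \left(-6 - 35\right) = 1 + 12 \left(-41\right) = 1 - 492 = -491$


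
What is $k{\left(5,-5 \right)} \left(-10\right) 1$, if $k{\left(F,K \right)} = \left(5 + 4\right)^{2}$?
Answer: $-810$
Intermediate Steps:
$k{\left(F,K \right)} = 81$ ($k{\left(F,K \right)} = 9^{2} = 81$)
$k{\left(5,-5 \right)} \left(-10\right) 1 = 81 \left(-10\right) 1 = \left(-810\right) 1 = -810$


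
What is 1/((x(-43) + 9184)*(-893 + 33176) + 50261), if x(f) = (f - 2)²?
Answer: 1/361910408 ≈ 2.7631e-9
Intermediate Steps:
x(f) = (-2 + f)²
1/((x(-43) + 9184)*(-893 + 33176) + 50261) = 1/(((-2 - 43)² + 9184)*(-893 + 33176) + 50261) = 1/(((-45)² + 9184)*32283 + 50261) = 1/((2025 + 9184)*32283 + 50261) = 1/(11209*32283 + 50261) = 1/(361860147 + 50261) = 1/361910408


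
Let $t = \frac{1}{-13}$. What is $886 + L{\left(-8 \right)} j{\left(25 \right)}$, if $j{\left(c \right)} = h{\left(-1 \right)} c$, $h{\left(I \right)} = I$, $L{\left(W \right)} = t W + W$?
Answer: $\frac{13918}{13} \approx 1070.6$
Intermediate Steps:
$t = - \frac{1}{13} \approx -0.076923$
$L{\left(W \right)} = \frac{12 W}{13}$ ($L{\left(W \right)} = - \frac{W}{13} + W = \frac{12 W}{13}$)
$j{\left(c \right)} = - c$
$886 + L{\left(-8 \right)} j{\left(25 \right)} = 886 + \frac{12}{13} \left(-8\right) \left(\left(-1\right) 25\right) = 886 - - \frac{2400}{13} = 886 + \frac{2400}{13} = \frac{13918}{13}$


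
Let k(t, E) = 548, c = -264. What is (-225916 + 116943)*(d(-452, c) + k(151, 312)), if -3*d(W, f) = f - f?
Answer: -59717204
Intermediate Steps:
d(W, f) = 0 (d(W, f) = -(f - f)/3 = -⅓*0 = 0)
(-225916 + 116943)*(d(-452, c) + k(151, 312)) = (-225916 + 116943)*(0 + 548) = -108973*548 = -59717204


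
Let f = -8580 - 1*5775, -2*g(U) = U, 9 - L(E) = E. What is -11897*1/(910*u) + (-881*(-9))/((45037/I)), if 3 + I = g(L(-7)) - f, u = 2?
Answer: 206459303131/81967340 ≈ 2518.8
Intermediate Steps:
L(E) = 9 - E
g(U) = -U/2
f = -14355 (f = -8580 - 5775 = -14355)
I = 14344 (I = -3 + (-(9 - 1*(-7))/2 - 1*(-14355)) = -3 + (-(9 + 7)/2 + 14355) = -3 + (-1/2*16 + 14355) = -3 + (-8 + 14355) = -3 + 14347 = 14344)
-11897*1/(910*u) + (-881*(-9))/((45037/I)) = -11897/(-35*2*(-26)) + (-881*(-9))/((45037/14344)) = -11897/((-70*(-26))) + 7929/((45037*(1/14344))) = -11897/1820 + 7929/(45037/14344) = -11897*1/1820 + 7929*(14344/45037) = -11897/1820 + 113733576/45037 = 206459303131/81967340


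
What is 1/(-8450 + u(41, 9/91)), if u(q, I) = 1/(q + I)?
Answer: -3740/31602909 ≈ -0.00011834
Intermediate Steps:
u(q, I) = 1/(I + q)
1/(-8450 + u(41, 9/91)) = 1/(-8450 + 1/(9/91 + 41)) = 1/(-8450 + 1/(3740/91)) = 1/(-8450 + 91/3740) = 1/(-31602909/3740) = -3740/31602909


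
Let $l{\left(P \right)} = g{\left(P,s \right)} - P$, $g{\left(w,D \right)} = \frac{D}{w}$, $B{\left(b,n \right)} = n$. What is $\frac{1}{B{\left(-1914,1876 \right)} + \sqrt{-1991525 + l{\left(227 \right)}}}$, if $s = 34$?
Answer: $\frac{212926}{625513011} - \frac{i \sqrt{102632981090}}{1251026022} \approx 0.0003404 - 0.00025608 i$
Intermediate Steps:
$l{\left(P \right)} = - P + \frac{34}{P}$ ($l{\left(P \right)} = \frac{34}{P} - P = - P + \frac{34}{P}$)
$\frac{1}{B{\left(-1914,1876 \right)} + \sqrt{-1991525 + l{\left(227 \right)}}} = \frac{1}{1876 + \sqrt{-1991525 + \left(\left(-1\right) 227 + \frac{34}{227}\right)}} = \frac{1}{1876 + \sqrt{-1991525 + \left(-227 + 34 \cdot \frac{1}{227}\right)}} = \frac{1}{1876 + \sqrt{-1991525 + \left(-227 + \frac{34}{227}\right)}} = \frac{1}{1876 + \sqrt{-1991525 - \frac{51495}{227}}} = \frac{1}{1876 + \sqrt{- \frac{452127670}{227}}} = \frac{1}{1876 + \frac{i \sqrt{102632981090}}{227}}$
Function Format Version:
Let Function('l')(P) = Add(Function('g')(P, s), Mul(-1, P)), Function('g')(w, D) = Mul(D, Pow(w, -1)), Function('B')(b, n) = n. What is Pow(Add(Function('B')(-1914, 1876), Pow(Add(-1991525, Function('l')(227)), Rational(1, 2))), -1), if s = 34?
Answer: Add(Rational(212926, 625513011), Mul(Rational(-1, 1251026022), I, Pow(102632981090, Rational(1, 2)))) ≈ Add(0.00034040, Mul(-0.00025608, I))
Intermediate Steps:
Function('l')(P) = Add(Mul(-1, P), Mul(34, Pow(P, -1))) (Function('l')(P) = Add(Mul(34, Pow(P, -1)), Mul(-1, P)) = Add(Mul(-1, P), Mul(34, Pow(P, -1))))
Pow(Add(Function('B')(-1914, 1876), Pow(Add(-1991525, Function('l')(227)), Rational(1, 2))), -1) = Pow(Add(1876, Pow(Add(-1991525, Add(Mul(-1, 227), Mul(34, Pow(227, -1)))), Rational(1, 2))), -1) = Pow(Add(1876, Pow(Add(-1991525, Add(-227, Mul(34, Rational(1, 227)))), Rational(1, 2))), -1) = Pow(Add(1876, Pow(Add(-1991525, Add(-227, Rational(34, 227))), Rational(1, 2))), -1) = Pow(Add(1876, Pow(Add(-1991525, Rational(-51495, 227)), Rational(1, 2))), -1) = Pow(Add(1876, Pow(Rational(-452127670, 227), Rational(1, 2))), -1) = Pow(Add(1876, Mul(Rational(1, 227), I, Pow(102632981090, Rational(1, 2)))), -1)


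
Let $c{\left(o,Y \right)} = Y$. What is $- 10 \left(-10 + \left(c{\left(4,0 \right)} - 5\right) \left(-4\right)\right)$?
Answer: $-100$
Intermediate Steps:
$- 10 \left(-10 + \left(c{\left(4,0 \right)} - 5\right) \left(-4\right)\right) = - 10 \left(-10 + \left(0 - 5\right) \left(-4\right)\right) = - 10 \left(-10 - -20\right) = - 10 \left(-10 + 20\right) = \left(-10\right) 10 = -100$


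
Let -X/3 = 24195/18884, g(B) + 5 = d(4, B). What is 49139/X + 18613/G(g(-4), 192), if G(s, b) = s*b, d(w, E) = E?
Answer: -178314762037/13936320 ≈ -12795.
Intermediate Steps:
g(B) = -5 + B
X = -72585/18884 ≈ -3.8437
G(s, b) = b*s
49139/X + 18613/G(g(-4), 192) = 49139/(-72585/18884) + 18613/((192*(-5 - 4))) = 49139*(-18884/72585) + 18613/((192*(-9))) = -927940876/72585 + 18613/(-1728) = -927940876/72585 + 18613*(-1/1728) = -927940876/72585 - 18613/1728 = -178314762037/13936320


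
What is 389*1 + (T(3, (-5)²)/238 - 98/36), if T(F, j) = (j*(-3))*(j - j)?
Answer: 6953/18 ≈ 386.28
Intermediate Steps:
T(F, j) = 0 (T(F, j) = -3*j*0 = 0)
389*1 + (T(3, (-5)²)/238 - 98/36) = 389*1 + (0/238 - 98/36) = 389 + (0*(1/238) - 98*1/36) = 389 + (0 - 49/18) = 389 - 49/18 = 6953/18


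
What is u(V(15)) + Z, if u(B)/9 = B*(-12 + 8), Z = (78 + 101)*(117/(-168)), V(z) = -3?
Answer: -933/56 ≈ -16.661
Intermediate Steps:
Z = -6981/56 (Z = 179*(117*(-1/168)) = 179*(-39/56) = -6981/56 ≈ -124.66)
u(B) = -36*B (u(B) = 9*(B*(-12 + 8)) = 9*(B*(-4)) = 9*(-4*B) = -36*B)
u(V(15)) + Z = -36*(-3) - 6981/56 = 108 - 6981/56 = -933/56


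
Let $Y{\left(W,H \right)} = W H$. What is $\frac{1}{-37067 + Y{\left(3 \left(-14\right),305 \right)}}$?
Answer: $- \frac{1}{49877} \approx -2.0049 \cdot 10^{-5}$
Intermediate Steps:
$Y{\left(W,H \right)} = H W$
$\frac{1}{-37067 + Y{\left(3 \left(-14\right),305 \right)}} = \frac{1}{-37067 + 305 \cdot 3 \left(-14\right)} = \frac{1}{-37067 + 305 \left(-42\right)} = \frac{1}{-37067 - 12810} = \frac{1}{-49877} = - \frac{1}{49877}$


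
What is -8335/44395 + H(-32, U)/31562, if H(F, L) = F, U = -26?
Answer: -26448991/140119499 ≈ -0.18876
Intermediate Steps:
-8335/44395 + H(-32, U)/31562 = -8335/44395 - 32/31562 = -8335*1/44395 - 32*1/31562 = -1667/8879 - 16/15781 = -26448991/140119499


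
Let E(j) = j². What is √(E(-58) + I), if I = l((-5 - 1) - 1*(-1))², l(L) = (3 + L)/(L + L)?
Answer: √84101/5 ≈ 58.000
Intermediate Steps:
l(L) = (3 + L)/(2*L) (l(L) = (3 + L)/((2*L)) = (3 + L)*(1/(2*L)) = (3 + L)/(2*L))
I = 1/25 (I = ((3 + ((-5 - 1) - 1*(-1)))/(2*((-5 - 1) - 1*(-1))))² = ((3 + (-6 + 1))/(2*(-6 + 1)))² = ((½)*(3 - 5)/(-5))² = ((½)*(-⅕)*(-2))² = (⅕)² = 1/25 ≈ 0.040000)
√(E(-58) + I) = √((-58)² + 1/25) = √(3364 + 1/25) = √(84101/25) = √84101/5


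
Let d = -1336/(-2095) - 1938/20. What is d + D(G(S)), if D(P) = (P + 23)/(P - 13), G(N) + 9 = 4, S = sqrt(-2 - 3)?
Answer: -407529/4190 ≈ -97.262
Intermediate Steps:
S = I*sqrt(5) (S = sqrt(-5) = I*sqrt(5) ≈ 2.2361*I)
G(N) = -5 (G(N) = -9 + 4 = -5)
D(P) = (23 + P)/(-13 + P)
d = -403339/4190 (d = -1336*(-1/2095) - 1938*1/20 = 1336/2095 - 969/10 = -403339/4190 ≈ -96.262)
d + D(G(S)) = -403339/4190 + (23 - 5)/(-13 - 5) = -403339/4190 + 18/(-18) = -403339/4190 - 1/18*18 = -403339/4190 - 1 = -407529/4190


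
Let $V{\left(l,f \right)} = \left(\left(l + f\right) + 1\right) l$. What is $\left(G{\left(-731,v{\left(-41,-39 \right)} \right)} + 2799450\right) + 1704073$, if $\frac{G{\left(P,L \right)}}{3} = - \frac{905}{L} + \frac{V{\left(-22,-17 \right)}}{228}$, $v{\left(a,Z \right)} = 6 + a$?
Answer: $\frac{31525281}{7} \approx 4.5036 \cdot 10^{6}$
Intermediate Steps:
$V{\left(l,f \right)} = l \left(1 + f + l\right)$ ($V{\left(l,f \right)} = \left(\left(f + l\right) + 1\right) l = \left(1 + f + l\right) l = l \left(1 + f + l\right)$)
$G{\left(P,L \right)} = 11 - \frac{2715}{L}$ ($G{\left(P,L \right)} = 3 \left(- \frac{905}{L} + \frac{\left(-22\right) \left(1 - 17 - 22\right)}{228}\right) = 3 \left(- \frac{905}{L} + \left(-22\right) \left(-38\right) \frac{1}{228}\right) = 3 \left(- \frac{905}{L} + 836 \cdot \frac{1}{228}\right) = 3 \left(- \frac{905}{L} + \frac{11}{3}\right) = 3 \left(\frac{11}{3} - \frac{905}{L}\right) = 11 - \frac{2715}{L}$)
$\left(G{\left(-731,v{\left(-41,-39 \right)} \right)} + 2799450\right) + 1704073 = \left(\left(11 - \frac{2715}{6 - 41}\right) + 2799450\right) + 1704073 = \left(\left(11 - \frac{2715}{-35}\right) + 2799450\right) + 1704073 = \left(\left(11 - - \frac{543}{7}\right) + 2799450\right) + 1704073 = \left(\left(11 + \frac{543}{7}\right) + 2799450\right) + 1704073 = \left(\frac{620}{7} + 2799450\right) + 1704073 = \frac{19596770}{7} + 1704073 = \frac{31525281}{7}$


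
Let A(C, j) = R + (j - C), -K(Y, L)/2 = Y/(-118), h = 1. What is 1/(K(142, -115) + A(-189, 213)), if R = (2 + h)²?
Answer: 59/24391 ≈ 0.0024189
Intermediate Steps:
R = 9 (R = (2 + 1)² = 3² = 9)
K(Y, L) = Y/59 (K(Y, L) = -2*Y/(-118) = -2*Y*(-1)/118 = -(-1)*Y/59 = Y/59)
A(C, j) = 9 + j - C (A(C, j) = 9 + (j - C) = 9 + j - C)
1/(K(142, -115) + A(-189, 213)) = 1/((1/59)*142 + (9 + 213 - 1*(-189))) = 1/(142/59 + (9 + 213 + 189)) = 1/(142/59 + 411) = 1/(24391/59) = 59/24391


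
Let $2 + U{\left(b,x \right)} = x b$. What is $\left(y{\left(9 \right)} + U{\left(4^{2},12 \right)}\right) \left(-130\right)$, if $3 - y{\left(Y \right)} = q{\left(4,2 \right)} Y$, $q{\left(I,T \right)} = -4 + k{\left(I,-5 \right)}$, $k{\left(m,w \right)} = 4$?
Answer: $-25090$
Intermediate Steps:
$U{\left(b,x \right)} = -2 + b x$ ($U{\left(b,x \right)} = -2 + x b = -2 + b x$)
$q{\left(I,T \right)} = 0$ ($q{\left(I,T \right)} = -4 + 4 = 0$)
$y{\left(Y \right)} = 3$ ($y{\left(Y \right)} = 3 - 0 Y = 3 - 0 = 3 + 0 = 3$)
$\left(y{\left(9 \right)} + U{\left(4^{2},12 \right)}\right) \left(-130\right) = \left(3 - \left(2 - 4^{2} \cdot 12\right)\right) \left(-130\right) = \left(3 + \left(-2 + 16 \cdot 12\right)\right) \left(-130\right) = \left(3 + \left(-2 + 192\right)\right) \left(-130\right) = \left(3 + 190\right) \left(-130\right) = 193 \left(-130\right) = -25090$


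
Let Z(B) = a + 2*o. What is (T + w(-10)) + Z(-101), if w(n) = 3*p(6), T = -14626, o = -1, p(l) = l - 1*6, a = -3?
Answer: -14631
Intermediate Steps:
p(l) = -6 + l (p(l) = l - 6 = -6 + l)
w(n) = 0 (w(n) = 3*(-6 + 6) = 3*0 = 0)
Z(B) = -5 (Z(B) = -3 + 2*(-1) = -3 - 2 = -5)
(T + w(-10)) + Z(-101) = (-14626 + 0) - 5 = -14626 - 5 = -14631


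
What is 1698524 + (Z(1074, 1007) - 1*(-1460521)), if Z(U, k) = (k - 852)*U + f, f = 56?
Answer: 3325571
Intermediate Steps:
Z(U, k) = 56 + U*(-852 + k) (Z(U, k) = (k - 852)*U + 56 = (-852 + k)*U + 56 = U*(-852 + k) + 56 = 56 + U*(-852 + k))
1698524 + (Z(1074, 1007) - 1*(-1460521)) = 1698524 + ((56 - 852*1074 + 1074*1007) - 1*(-1460521)) = 1698524 + ((56 - 915048 + 1081518) + 1460521) = 1698524 + (166526 + 1460521) = 1698524 + 1627047 = 3325571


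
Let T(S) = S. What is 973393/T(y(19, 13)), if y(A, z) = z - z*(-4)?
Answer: 973393/65 ≈ 14975.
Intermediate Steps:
y(A, z) = 5*z (y(A, z) = z - (-4)*z = z + 4*z = 5*z)
973393/T(y(19, 13)) = 973393/((5*13)) = 973393/65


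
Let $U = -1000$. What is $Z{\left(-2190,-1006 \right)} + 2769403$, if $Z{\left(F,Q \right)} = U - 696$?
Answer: $2767707$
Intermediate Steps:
$Z{\left(F,Q \right)} = -1696$ ($Z{\left(F,Q \right)} = -1000 - 696 = -1696$)
$Z{\left(-2190,-1006 \right)} + 2769403 = -1696 + 2769403 = 2767707$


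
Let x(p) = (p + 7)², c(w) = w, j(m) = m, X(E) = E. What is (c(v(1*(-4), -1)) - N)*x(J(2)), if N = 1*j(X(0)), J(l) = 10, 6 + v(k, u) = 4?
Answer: -578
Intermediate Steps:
v(k, u) = -2 (v(k, u) = -6 + 4 = -2)
N = 0 (N = 1*0 = 0)
x(p) = (7 + p)²
(c(v(1*(-4), -1)) - N)*x(J(2)) = (-2 - 1*0)*(7 + 10)² = (-2 + 0)*17² = -2*289 = -578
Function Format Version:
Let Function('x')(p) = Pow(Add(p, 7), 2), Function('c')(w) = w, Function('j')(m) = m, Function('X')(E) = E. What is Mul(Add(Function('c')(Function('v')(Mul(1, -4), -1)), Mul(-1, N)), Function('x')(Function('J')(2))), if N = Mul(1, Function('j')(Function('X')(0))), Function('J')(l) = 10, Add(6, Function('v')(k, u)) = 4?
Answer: -578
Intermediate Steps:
Function('v')(k, u) = -2 (Function('v')(k, u) = Add(-6, 4) = -2)
N = 0 (N = Mul(1, 0) = 0)
Function('x')(p) = Pow(Add(7, p), 2)
Mul(Add(Function('c')(Function('v')(Mul(1, -4), -1)), Mul(-1, N)), Function('x')(Function('J')(2))) = Mul(Add(-2, Mul(-1, 0)), Pow(Add(7, 10), 2)) = Mul(Add(-2, 0), Pow(17, 2)) = Mul(-2, 289) = -578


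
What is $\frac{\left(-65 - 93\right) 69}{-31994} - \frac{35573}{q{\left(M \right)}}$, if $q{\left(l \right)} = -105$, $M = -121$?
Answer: $\frac{569633636}{1679685} \approx 339.13$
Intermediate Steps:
$\frac{\left(-65 - 93\right) 69}{-31994} - \frac{35573}{q{\left(M \right)}} = \frac{\left(-65 - 93\right) 69}{-31994} - \frac{35573}{-105} = \left(-158\right) 69 \left(- \frac{1}{31994}\right) - - \frac{35573}{105} = \left(-10902\right) \left(- \frac{1}{31994}\right) + \frac{35573}{105} = \frac{5451}{15997} + \frac{35573}{105} = \frac{569633636}{1679685}$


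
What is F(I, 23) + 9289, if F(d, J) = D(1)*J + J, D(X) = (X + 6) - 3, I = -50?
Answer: 9404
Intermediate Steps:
D(X) = 3 + X (D(X) = (6 + X) - 3 = 3 + X)
F(d, J) = 5*J (F(d, J) = (3 + 1)*J + J = 4*J + J = 5*J)
F(I, 23) + 9289 = 5*23 + 9289 = 115 + 9289 = 9404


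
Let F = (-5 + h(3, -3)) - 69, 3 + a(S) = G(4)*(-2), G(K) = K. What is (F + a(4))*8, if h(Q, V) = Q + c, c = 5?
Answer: -616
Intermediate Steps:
h(Q, V) = 5 + Q (h(Q, V) = Q + 5 = 5 + Q)
a(S) = -11 (a(S) = -3 + 4*(-2) = -3 - 8 = -11)
F = -66 (F = (-5 + (5 + 3)) - 69 = (-5 + 8) - 69 = 3 - 69 = -66)
(F + a(4))*8 = (-66 - 11)*8 = -77*8 = -616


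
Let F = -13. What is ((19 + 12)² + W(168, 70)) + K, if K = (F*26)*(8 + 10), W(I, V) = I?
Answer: -4955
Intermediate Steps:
K = -6084 (K = (-13*26)*(8 + 10) = -338*18 = -6084)
((19 + 12)² + W(168, 70)) + K = ((19 + 12)² + 168) - 6084 = (31² + 168) - 6084 = (961 + 168) - 6084 = 1129 - 6084 = -4955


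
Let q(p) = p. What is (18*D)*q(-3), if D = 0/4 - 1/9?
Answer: 6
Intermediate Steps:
D = -⅑ (D = 0*(¼) - 1*⅑ = 0 - ⅑ = -⅑ ≈ -0.11111)
(18*D)*q(-3) = (18*(-⅑))*(-3) = -2*(-3) = 6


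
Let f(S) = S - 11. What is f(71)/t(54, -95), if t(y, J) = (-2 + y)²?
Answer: 15/676 ≈ 0.022189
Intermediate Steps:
f(S) = -11 + S
f(71)/t(54, -95) = (-11 + 71)/((-2 + 54)²) = 60/(52²) = 60/2704 = 60*(1/2704) = 15/676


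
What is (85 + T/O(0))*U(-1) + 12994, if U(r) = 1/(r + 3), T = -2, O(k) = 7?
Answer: 182509/14 ≈ 13036.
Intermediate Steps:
U(r) = 1/(3 + r)
(85 + T/O(0))*U(-1) + 12994 = (85 - 2/7)/(3 - 1) + 12994 = (85 - 2*⅐)/2 + 12994 = (85 - 2/7)*(½) + 12994 = (593/7)*(½) + 12994 = 593/14 + 12994 = 182509/14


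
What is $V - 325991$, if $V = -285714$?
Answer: $-611705$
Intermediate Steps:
$V - 325991 = -285714 - 325991 = -611705$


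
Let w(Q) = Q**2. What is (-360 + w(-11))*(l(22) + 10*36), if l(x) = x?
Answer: -91298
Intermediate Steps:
(-360 + w(-11))*(l(22) + 10*36) = (-360 + (-11)**2)*(22 + 10*36) = (-360 + 121)*(22 + 360) = -239*382 = -91298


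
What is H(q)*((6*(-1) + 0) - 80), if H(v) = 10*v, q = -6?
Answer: 5160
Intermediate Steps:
H(q)*((6*(-1) + 0) - 80) = (10*(-6))*((6*(-1) + 0) - 80) = -60*((-6 + 0) - 80) = -60*(-6 - 80) = -60*(-86) = 5160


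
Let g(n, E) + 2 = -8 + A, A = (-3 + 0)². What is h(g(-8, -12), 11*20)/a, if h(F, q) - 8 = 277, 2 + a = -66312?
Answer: -285/66314 ≈ -0.0042977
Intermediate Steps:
A = 9 (A = (-3)² = 9)
a = -66314 (a = -2 - 66312 = -66314)
g(n, E) = -1 (g(n, E) = -2 + (-8 + 9) = -2 + 1 = -1)
h(F, q) = 285 (h(F, q) = 8 + 277 = 285)
h(g(-8, -12), 11*20)/a = 285/(-66314) = 285*(-1/66314) = -285/66314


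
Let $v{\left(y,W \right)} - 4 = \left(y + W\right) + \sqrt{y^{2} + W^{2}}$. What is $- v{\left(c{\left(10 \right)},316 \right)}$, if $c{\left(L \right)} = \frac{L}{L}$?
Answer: $-321 - \sqrt{99857} \approx -637.0$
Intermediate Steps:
$c{\left(L \right)} = 1$
$v{\left(y,W \right)} = 4 + W + y + \sqrt{W^{2} + y^{2}}$ ($v{\left(y,W \right)} = 4 + \left(\left(y + W\right) + \sqrt{y^{2} + W^{2}}\right) = 4 + \left(\left(W + y\right) + \sqrt{W^{2} + y^{2}}\right) = 4 + \left(W + y + \sqrt{W^{2} + y^{2}}\right) = 4 + W + y + \sqrt{W^{2} + y^{2}}$)
$- v{\left(c{\left(10 \right)},316 \right)} = - (4 + 316 + 1 + \sqrt{316^{2} + 1^{2}}) = - (4 + 316 + 1 + \sqrt{99856 + 1}) = - (4 + 316 + 1 + \sqrt{99857}) = - (321 + \sqrt{99857}) = -321 - \sqrt{99857}$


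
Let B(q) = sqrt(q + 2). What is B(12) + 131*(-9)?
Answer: -1179 + sqrt(14) ≈ -1175.3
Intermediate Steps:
B(q) = sqrt(2 + q)
B(12) + 131*(-9) = sqrt(2 + 12) + 131*(-9) = sqrt(14) - 1179 = -1179 + sqrt(14)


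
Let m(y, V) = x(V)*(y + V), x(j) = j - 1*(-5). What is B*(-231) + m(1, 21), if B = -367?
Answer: 85349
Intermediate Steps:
x(j) = 5 + j (x(j) = j + 5 = 5 + j)
m(y, V) = (5 + V)*(V + y) (m(y, V) = (5 + V)*(y + V) = (5 + V)*(V + y))
B*(-231) + m(1, 21) = -367*(-231) + (5 + 21)*(21 + 1) = 84777 + 26*22 = 84777 + 572 = 85349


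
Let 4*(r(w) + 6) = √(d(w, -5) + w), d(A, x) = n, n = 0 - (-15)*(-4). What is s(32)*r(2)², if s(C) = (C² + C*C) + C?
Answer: 67340 - 6240*I*√58 ≈ 67340.0 - 47522.0*I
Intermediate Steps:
n = -60 (n = 0 - 3*20 = 0 - 60 = -60)
d(A, x) = -60
r(w) = -6 + √(-60 + w)/4
s(C) = C + 2*C² (s(C) = (C² + C²) + C = 2*C² + C = C + 2*C²)
s(32)*r(2)² = (32*(1 + 2*32))*(-6 + √(-60 + 2)/4)² = (32*(1 + 64))*(-6 + √(-58)/4)² = (32*65)*(-6 + (I*√58)/4)² = 2080*(-6 + I*√58/4)²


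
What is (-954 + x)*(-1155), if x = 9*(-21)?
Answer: 1320165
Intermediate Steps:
x = -189
(-954 + x)*(-1155) = (-954 - 189)*(-1155) = -1143*(-1155) = 1320165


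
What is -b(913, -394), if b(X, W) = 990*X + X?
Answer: -904783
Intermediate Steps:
b(X, W) = 991*X
-b(913, -394) = -991*913 = -1*904783 = -904783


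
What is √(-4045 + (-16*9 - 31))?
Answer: 2*I*√1055 ≈ 64.962*I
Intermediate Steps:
√(-4045 + (-16*9 - 31)) = √(-4045 + (-144 - 31)) = √(-4045 - 175) = √(-4220) = 2*I*√1055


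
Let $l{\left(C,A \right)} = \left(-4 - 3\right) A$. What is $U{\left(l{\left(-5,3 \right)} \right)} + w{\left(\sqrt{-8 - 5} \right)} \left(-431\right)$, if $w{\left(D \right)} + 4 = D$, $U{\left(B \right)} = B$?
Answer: $1703 - 431 i \sqrt{13} \approx 1703.0 - 1554.0 i$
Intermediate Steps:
$l{\left(C,A \right)} = - 7 A$
$w{\left(D \right)} = -4 + D$
$U{\left(l{\left(-5,3 \right)} \right)} + w{\left(\sqrt{-8 - 5} \right)} \left(-431\right) = \left(-7\right) 3 + \left(-4 + \sqrt{-8 - 5}\right) \left(-431\right) = -21 + \left(-4 + \sqrt{-13}\right) \left(-431\right) = -21 + \left(-4 + i \sqrt{13}\right) \left(-431\right) = -21 + \left(1724 - 431 i \sqrt{13}\right) = 1703 - 431 i \sqrt{13}$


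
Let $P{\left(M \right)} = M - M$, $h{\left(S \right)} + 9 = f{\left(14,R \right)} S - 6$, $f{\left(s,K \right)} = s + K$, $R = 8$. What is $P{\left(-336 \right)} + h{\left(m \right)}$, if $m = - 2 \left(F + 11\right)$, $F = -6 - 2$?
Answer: $-147$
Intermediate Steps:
$F = -8$
$f{\left(s,K \right)} = K + s$
$m = -6$ ($m = - 2 \left(-8 + 11\right) = \left(-2\right) 3 = -6$)
$h{\left(S \right)} = -15 + 22 S$ ($h{\left(S \right)} = -9 + \left(\left(8 + 14\right) S - 6\right) = -9 + \left(22 S - 6\right) = -9 + \left(-6 + 22 S\right) = -15 + 22 S$)
$P{\left(M \right)} = 0$
$P{\left(-336 \right)} + h{\left(m \right)} = 0 + \left(-15 + 22 \left(-6\right)\right) = 0 - 147 = -147$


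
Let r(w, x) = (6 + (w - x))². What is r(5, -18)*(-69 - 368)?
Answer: -367517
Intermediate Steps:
r(w, x) = (6 + w - x)²
r(5, -18)*(-69 - 368) = (6 + 5 - 1*(-18))²*(-69 - 368) = (6 + 5 + 18)²*(-437) = 29²*(-437) = 841*(-437) = -367517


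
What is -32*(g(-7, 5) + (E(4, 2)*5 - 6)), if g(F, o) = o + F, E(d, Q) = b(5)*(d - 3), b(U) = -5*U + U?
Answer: 3456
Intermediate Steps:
b(U) = -4*U
E(d, Q) = 60 - 20*d (E(d, Q) = (-4*5)*(d - 3) = -20*(-3 + d) = 60 - 20*d)
g(F, o) = F + o
-32*(g(-7, 5) + (E(4, 2)*5 - 6)) = -32*((-7 + 5) + ((60 - 20*4)*5 - 6)) = -32*(-2 + ((60 - 80)*5 - 6)) = -32*(-2 + (-20*5 - 6)) = -32*(-2 + (-100 - 6)) = -32*(-2 - 106) = -32*(-108) = 3456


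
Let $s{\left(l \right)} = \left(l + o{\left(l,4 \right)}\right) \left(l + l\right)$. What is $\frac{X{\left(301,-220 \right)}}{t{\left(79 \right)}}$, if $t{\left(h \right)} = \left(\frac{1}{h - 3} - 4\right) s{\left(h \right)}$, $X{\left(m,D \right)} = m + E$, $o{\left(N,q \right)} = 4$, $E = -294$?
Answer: $- \frac{266}{1986771} \approx -0.00013389$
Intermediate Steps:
$X{\left(m,D \right)} = -294 + m$ ($X{\left(m,D \right)} = m - 294 = -294 + m$)
$s{\left(l \right)} = 2 l \left(4 + l\right)$ ($s{\left(l \right)} = \left(l + 4\right) \left(l + l\right) = \left(4 + l\right) 2 l = 2 l \left(4 + l\right)$)
$t{\left(h \right)} = 2 h \left(-4 + \frac{1}{-3 + h}\right) \left(4 + h\right)$ ($t{\left(h \right)} = \left(\frac{1}{h - 3} - 4\right) 2 h \left(4 + h\right) = \left(\frac{1}{-3 + h} - 4\right) 2 h \left(4 + h\right) = \left(-4 + \frac{1}{-3 + h}\right) 2 h \left(4 + h\right) = 2 h \left(-4 + \frac{1}{-3 + h}\right) \left(4 + h\right)$)
$\frac{X{\left(301,-220 \right)}}{t{\left(79 \right)}} = \frac{-294 + 301}{\left(-2\right) 79 \frac{1}{-3 + 79} \left(-13 + 4 \cdot 79\right) \left(4 + 79\right)} = \frac{7}{\left(-2\right) 79 \cdot \frac{1}{76} \left(-13 + 316\right) 83} = \frac{7}{\left(-2\right) 79 \cdot \frac{1}{76} \cdot 303 \cdot 83} = \frac{7}{- \frac{1986771}{38}} = 7 \left(- \frac{38}{1986771}\right) = - \frac{266}{1986771}$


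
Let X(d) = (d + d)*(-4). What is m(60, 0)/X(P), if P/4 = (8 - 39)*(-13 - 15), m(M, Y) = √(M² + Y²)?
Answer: -15/6944 ≈ -0.0021601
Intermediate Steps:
P = 3472 (P = 4*((8 - 39)*(-13 - 15)) = 4*(-31*(-28)) = 4*868 = 3472)
X(d) = -8*d (X(d) = (2*d)*(-4) = -8*d)
m(60, 0)/X(P) = √(60² + 0²)/((-8*3472)) = √(3600 + 0)/(-27776) = √3600*(-1/27776) = 60*(-1/27776) = -15/6944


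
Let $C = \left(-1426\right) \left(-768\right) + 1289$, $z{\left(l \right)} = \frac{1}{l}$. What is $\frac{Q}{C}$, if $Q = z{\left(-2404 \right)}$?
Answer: $- \frac{1}{2635882628} \approx -3.7938 \cdot 10^{-10}$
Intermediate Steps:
$C = 1096457$ ($C = 1095168 + 1289 = 1096457$)
$Q = - \frac{1}{2404}$ ($Q = \frac{1}{-2404} = - \frac{1}{2404} \approx -0.00041597$)
$\frac{Q}{C} = - \frac{1}{2404 \cdot 1096457} = \left(- \frac{1}{2404}\right) \frac{1}{1096457} = - \frac{1}{2635882628}$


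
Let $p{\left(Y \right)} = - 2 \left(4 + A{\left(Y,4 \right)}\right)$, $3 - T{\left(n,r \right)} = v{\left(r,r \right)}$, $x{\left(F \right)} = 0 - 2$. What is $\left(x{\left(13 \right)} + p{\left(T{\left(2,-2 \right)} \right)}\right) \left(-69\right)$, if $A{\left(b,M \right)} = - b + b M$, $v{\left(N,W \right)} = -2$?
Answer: $2760$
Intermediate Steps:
$x{\left(F \right)} = -2$
$T{\left(n,r \right)} = 5$ ($T{\left(n,r \right)} = 3 - -2 = 3 + 2 = 5$)
$A{\left(b,M \right)} = - b + M b$
$p{\left(Y \right)} = -8 - 6 Y$ ($p{\left(Y \right)} = - 2 \left(4 + Y \left(-1 + 4\right)\right) = - 2 \left(4 + Y 3\right) = - 2 \left(4 + 3 Y\right) = -8 - 6 Y$)
$\left(x{\left(13 \right)} + p{\left(T{\left(2,-2 \right)} \right)}\right) \left(-69\right) = \left(-2 - 38\right) \left(-69\right) = \left(-40\right) \left(-69\right) = 2760$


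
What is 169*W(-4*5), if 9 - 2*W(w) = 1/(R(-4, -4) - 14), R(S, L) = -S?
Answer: 15379/20 ≈ 768.95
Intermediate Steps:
W(w) = 91/20 (W(w) = 9/2 - 1/(2*(-1*(-4) - 14)) = 9/2 - 1/(2*(4 - 14)) = 9/2 - 1/2/(-10) = 9/2 - 1/2*(-1/10) = 9/2 + 1/20 = 91/20)
169*W(-4*5) = 169*(91/20) = 15379/20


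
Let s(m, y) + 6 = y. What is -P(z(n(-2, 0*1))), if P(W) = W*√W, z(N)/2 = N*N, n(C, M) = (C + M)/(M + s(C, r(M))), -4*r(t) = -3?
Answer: -1024*√2/9261 ≈ -0.15637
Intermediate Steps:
r(t) = ¾ (r(t) = -¼*(-3) = ¾)
s(m, y) = -6 + y
n(C, M) = (C + M)/(-21/4 + M) (n(C, M) = (C + M)/(M + (-6 + ¾)) = (C + M)/(M - 21/4) = (C + M)/(-21/4 + M))
z(N) = 2*N² (z(N) = 2*(N*N) = 2*N²)
P(W) = W^(3/2)
-P(z(n(-2, 0*1))) = -(2*(4*(-2 + 0*1)/(-21 + 4*(0*1)))²)^(3/2) = -(2*(4*(-2 + 0)/(-21 + 4*0))²)^(3/2) = -(2*(4*(-2)/(-21 + 0))²)^(3/2) = -(2*(4*(-2)/(-21))²)^(3/2) = -(2*(4*(-1/21)*(-2))²)^(3/2) = -(2*(8/21)²)^(3/2) = -(2*(64/441))^(3/2) = -(128/441)^(3/2) = -1024*√2/9261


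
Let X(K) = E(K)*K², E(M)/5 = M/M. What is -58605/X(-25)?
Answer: -11721/625 ≈ -18.754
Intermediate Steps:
E(M) = 5 (E(M) = 5*(M/M) = 5*1 = 5)
X(K) = 5*K²
-58605/X(-25) = -58605/(5*(-25)²) = -58605/(5*625) = -58605/3125 = -58605*1/3125 = -11721/625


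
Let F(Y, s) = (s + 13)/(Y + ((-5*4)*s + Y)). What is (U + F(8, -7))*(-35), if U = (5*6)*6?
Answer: -163835/26 ≈ -6301.3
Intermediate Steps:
F(Y, s) = (13 + s)/(-20*s + 2*Y) (F(Y, s) = (13 + s)/(Y + (-20*s + Y)) = (13 + s)/(Y + (Y - 20*s)) = (13 + s)/(-20*s + 2*Y))
U = 180 (U = 30*6 = 180)
(U + F(8, -7))*(-35) = (180 + (13 - 7)/(2*(8 - 10*(-7))))*(-35) = (180 + (1/2)*6/(8 + 70))*(-35) = (180 + (1/2)*6/78)*(-35) = (180 + (1/2)*(1/78)*6)*(-35) = (180 + 1/26)*(-35) = (4681/26)*(-35) = -163835/26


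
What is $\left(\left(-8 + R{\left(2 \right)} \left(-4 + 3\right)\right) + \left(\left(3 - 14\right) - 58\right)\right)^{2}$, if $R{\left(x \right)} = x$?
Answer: $6241$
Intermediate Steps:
$\left(\left(-8 + R{\left(2 \right)} \left(-4 + 3\right)\right) + \left(\left(3 - 14\right) - 58\right)\right)^{2} = \left(\left(-8 + 2 \left(-4 + 3\right)\right) + \left(\left(3 - 14\right) - 58\right)\right)^{2} = \left(\left(-8 + 2 \left(-1\right)\right) + \left(\left(3 - 14\right) - 58\right)\right)^{2} = \left(\left(-8 - 2\right) - 69\right)^{2} = \left(-10 - 69\right)^{2} = \left(-79\right)^{2} = 6241$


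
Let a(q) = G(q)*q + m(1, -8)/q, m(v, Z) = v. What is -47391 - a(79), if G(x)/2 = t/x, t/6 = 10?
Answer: -3753370/79 ≈ -47511.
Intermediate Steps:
t = 60 (t = 6*10 = 60)
G(x) = 120/x (G(x) = 2*(60/x) = 120/x)
a(q) = 120 + 1/q (a(q) = (120/q)*q + 1/q = 120 + 1/q)
-47391 - a(79) = -47391 - (120 + 1/79) = -47391 - 1*9481/79 = -47391 - 9481/79 = -3753370/79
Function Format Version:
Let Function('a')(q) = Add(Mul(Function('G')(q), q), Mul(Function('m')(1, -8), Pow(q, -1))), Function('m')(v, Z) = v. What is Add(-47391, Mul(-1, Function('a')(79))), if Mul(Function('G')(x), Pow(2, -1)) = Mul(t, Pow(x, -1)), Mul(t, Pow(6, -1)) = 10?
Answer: Rational(-3753370, 79) ≈ -47511.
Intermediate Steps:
t = 60 (t = Mul(6, 10) = 60)
Function('G')(x) = Mul(120, Pow(x, -1)) (Function('G')(x) = Mul(2, Mul(60, Pow(x, -1))) = Mul(120, Pow(x, -1)))
Function('a')(q) = Add(120, Pow(q, -1)) (Function('a')(q) = Add(Mul(Mul(120, Pow(q, -1)), q), Mul(1, Pow(q, -1))) = Add(120, Pow(q, -1)))
Add(-47391, Mul(-1, Function('a')(79))) = Add(-47391, Mul(-1, Add(120, Pow(79, -1)))) = Add(-47391, Mul(-1, Add(120, Rational(1, 79)))) = Add(-47391, Mul(-1, Rational(9481, 79))) = Add(-47391, Rational(-9481, 79)) = Rational(-3753370, 79)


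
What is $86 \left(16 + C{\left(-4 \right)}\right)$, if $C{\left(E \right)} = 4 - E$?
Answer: $2064$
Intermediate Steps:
$86 \left(16 + C{\left(-4 \right)}\right) = 86 \left(16 + \left(4 - -4\right)\right) = 86 \left(16 + \left(4 + 4\right)\right) = 86 \left(16 + 8\right) = 86 \cdot 24 = 2064$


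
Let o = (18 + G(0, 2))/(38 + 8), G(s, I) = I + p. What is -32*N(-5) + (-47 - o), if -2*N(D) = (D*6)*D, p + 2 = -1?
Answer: 108221/46 ≈ 2352.6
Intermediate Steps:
p = -3 (p = -2 - 1 = -3)
G(s, I) = -3 + I (G(s, I) = I - 3 = -3 + I)
N(D) = -3*D**2 (N(D) = -D*6*D/2 = -6*D*D/2 = -3*D**2)
o = 17/46 (o = (18 + (-3 + 2))/(38 + 8) = (18 - 1)/46 = 17*(1/46) = 17/46 ≈ 0.36957)
-32*N(-5) + (-47 - o) = -(-96)*(-5)**2 + (-47 - 1*17/46) = -(-96)*25 + (-47 - 17/46) = -32*(-75) - 2179/46 = 2400 - 2179/46 = 108221/46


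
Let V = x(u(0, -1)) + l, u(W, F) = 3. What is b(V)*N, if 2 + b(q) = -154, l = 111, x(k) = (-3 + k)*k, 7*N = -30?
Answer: 4680/7 ≈ 668.57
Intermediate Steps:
N = -30/7 (N = (⅐)*(-30) = -30/7 ≈ -4.2857)
x(k) = k*(-3 + k)
V = 111 (V = 3*(-3 + 3) + 111 = 3*0 + 111 = 0 + 111 = 111)
b(q) = -156 (b(q) = -2 - 154 = -156)
b(V)*N = -156*(-30/7) = 4680/7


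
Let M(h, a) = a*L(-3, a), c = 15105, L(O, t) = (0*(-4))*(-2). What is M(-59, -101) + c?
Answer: 15105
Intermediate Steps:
L(O, t) = 0 (L(O, t) = 0*(-2) = 0)
M(h, a) = 0 (M(h, a) = a*0 = 0)
M(-59, -101) + c = 0 + 15105 = 15105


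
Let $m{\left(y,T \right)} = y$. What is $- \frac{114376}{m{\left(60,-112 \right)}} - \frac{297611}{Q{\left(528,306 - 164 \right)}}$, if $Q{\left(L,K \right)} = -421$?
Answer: $- \frac{7573909}{6315} \approx -1199.4$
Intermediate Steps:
$- \frac{114376}{m{\left(60,-112 \right)}} - \frac{297611}{Q{\left(528,306 - 164 \right)}} = - \frac{114376}{60} - \frac{297611}{-421} = \left(-114376\right) \frac{1}{60} - - \frac{297611}{421} = - \frac{28594}{15} + \frac{297611}{421} = - \frac{7573909}{6315}$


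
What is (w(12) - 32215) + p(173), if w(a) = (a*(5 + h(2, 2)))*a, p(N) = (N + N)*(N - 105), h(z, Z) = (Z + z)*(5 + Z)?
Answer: -3935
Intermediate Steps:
h(z, Z) = (5 + Z)*(Z + z)
p(N) = 2*N*(-105 + N) (p(N) = (2*N)*(-105 + N) = 2*N*(-105 + N))
w(a) = 33*a² (w(a) = (a*(5 + (2² + 5*2 + 5*2 + 2*2)))*a = (a*(5 + (4 + 10 + 10 + 4)))*a = (a*(5 + 28))*a = (a*33)*a = (33*a)*a = 33*a²)
(w(12) - 32215) + p(173) = (33*12² - 32215) + 2*173*(-105 + 173) = (33*144 - 32215) + 2*173*68 = (4752 - 32215) + 23528 = -27463 + 23528 = -3935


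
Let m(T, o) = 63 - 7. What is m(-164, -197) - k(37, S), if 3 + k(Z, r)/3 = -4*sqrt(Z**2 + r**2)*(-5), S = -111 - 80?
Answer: 65 - 300*sqrt(1514) ≈ -11608.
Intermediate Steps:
m(T, o) = 56
S = -191
k(Z, r) = -9 + 60*sqrt(Z**2 + r**2) (k(Z, r) = -9 + 3*(-4*sqrt(Z**2 + r**2)*(-5)) = -9 + 3*(20*sqrt(Z**2 + r**2)) = -9 + 60*sqrt(Z**2 + r**2))
m(-164, -197) - k(37, S) = 56 - (-9 + 60*sqrt(37**2 + (-191)**2)) = 56 - (-9 + 60*sqrt(1369 + 36481)) = 56 - (-9 + 60*sqrt(37850)) = 56 - (-9 + 60*(5*sqrt(1514))) = 56 - (-9 + 300*sqrt(1514)) = 56 + (9 - 300*sqrt(1514)) = 65 - 300*sqrt(1514)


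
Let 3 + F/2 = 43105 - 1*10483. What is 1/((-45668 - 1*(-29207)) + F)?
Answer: 1/48777 ≈ 2.0501e-5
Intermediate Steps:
F = 65238 (F = -6 + 2*(43105 - 1*10483) = -6 + 2*(43105 - 10483) = -6 + 2*32622 = -6 + 65244 = 65238)
1/((-45668 - 1*(-29207)) + F) = 1/((-45668 - 1*(-29207)) + 65238) = 1/((-45668 + 29207) + 65238) = 1/(-16461 + 65238) = 1/48777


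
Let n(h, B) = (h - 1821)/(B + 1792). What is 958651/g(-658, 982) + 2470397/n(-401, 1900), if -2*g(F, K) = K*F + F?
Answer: -1474848972979573/359305177 ≈ -4.1047e+6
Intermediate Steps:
g(F, K) = -F/2 - F*K/2 (g(F, K) = -(K*F + F)/2 = -(F*K + F)/2 = -(F + F*K)/2 = -F/2 - F*K/2)
n(h, B) = (-1821 + h)/(1792 + B)
958651/g(-658, 982) + 2470397/n(-401, 1900) = 958651/((-½*(-658)*(1 + 982))) + 2470397/(((-1821 - 401)/(1792 + 1900))) = 958651/((-½*(-658)*983)) + 2470397/((-2222/3692)) = 958651/323407 + 2470397/(((1/3692)*(-2222))) = 958651*(1/323407) + 2470397/(-1111/1846) = 958651/323407 + 2470397*(-1846/1111) = 958651/323407 - 4560352862/1111 = -1474848972979573/359305177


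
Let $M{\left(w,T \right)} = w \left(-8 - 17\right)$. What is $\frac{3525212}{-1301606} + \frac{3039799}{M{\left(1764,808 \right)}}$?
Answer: $- \frac{293720176171}{4100058900} \approx -71.638$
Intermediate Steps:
$M{\left(w,T \right)} = - 25 w$ ($M{\left(w,T \right)} = w \left(-25\right) = - 25 w$)
$\frac{3525212}{-1301606} + \frac{3039799}{M{\left(1764,808 \right)}} = \frac{3525212}{-1301606} + \frac{3039799}{\left(-25\right) 1764} = 3525212 \left(- \frac{1}{1301606}\right) + \frac{3039799}{-44100} = - \frac{1762606}{650803} + 3039799 \left(- \frac{1}{44100}\right) = - \frac{1762606}{650803} - \frac{434257}{6300} = - \frac{293720176171}{4100058900}$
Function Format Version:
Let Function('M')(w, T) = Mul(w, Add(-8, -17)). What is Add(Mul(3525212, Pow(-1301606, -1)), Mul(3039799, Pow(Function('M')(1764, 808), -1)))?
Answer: Rational(-293720176171, 4100058900) ≈ -71.638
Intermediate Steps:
Function('M')(w, T) = Mul(-25, w) (Function('M')(w, T) = Mul(w, -25) = Mul(-25, w))
Add(Mul(3525212, Pow(-1301606, -1)), Mul(3039799, Pow(Function('M')(1764, 808), -1))) = Add(Mul(3525212, Pow(-1301606, -1)), Mul(3039799, Pow(Mul(-25, 1764), -1))) = Add(Mul(3525212, Rational(-1, 1301606)), Mul(3039799, Pow(-44100, -1))) = Add(Rational(-1762606, 650803), Mul(3039799, Rational(-1, 44100))) = Add(Rational(-1762606, 650803), Rational(-434257, 6300)) = Rational(-293720176171, 4100058900)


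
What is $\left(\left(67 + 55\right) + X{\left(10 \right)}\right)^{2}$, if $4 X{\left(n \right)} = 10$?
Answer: $\frac{62001}{4} \approx 15500.0$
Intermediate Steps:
$X{\left(n \right)} = \frac{5}{2}$ ($X{\left(n \right)} = \frac{1}{4} \cdot 10 = \frac{5}{2}$)
$\left(\left(67 + 55\right) + X{\left(10 \right)}\right)^{2} = \left(\left(67 + 55\right) + \frac{5}{2}\right)^{2} = \left(122 + \frac{5}{2}\right)^{2} = \left(\frac{249}{2}\right)^{2} = \frac{62001}{4}$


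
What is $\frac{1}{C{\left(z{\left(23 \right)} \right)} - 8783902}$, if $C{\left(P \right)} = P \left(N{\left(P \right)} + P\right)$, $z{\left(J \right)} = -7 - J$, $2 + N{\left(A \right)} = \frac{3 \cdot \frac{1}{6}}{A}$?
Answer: $- \frac{2}{17565883} \approx -1.1386 \cdot 10^{-7}$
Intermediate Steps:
$N{\left(A \right)} = -2 + \frac{1}{2 A}$ ($N{\left(A \right)} = -2 + \frac{3 \cdot \frac{1}{6}}{A} = -2 + \frac{1}{2 A}$)
$C{\left(P \right)} = P \left(-2 + P + \frac{1}{2 P}\right)$ ($C{\left(P \right)} = P \left(\left(-2 + \frac{1}{2 P}\right) + P\right) = P \left(-2 + P + \frac{1}{2 P}\right)$)
$\frac{1}{C{\left(z{\left(23 \right)} \right)} - 8783902} = \frac{1}{\left(\frac{1}{2} + \left(-7 - 23\right) \left(-2 - 30\right)\right) - 8783902} = \frac{1}{\left(\frac{1}{2} - 30 \left(-2 - 30\right)\right) - 8783902} = \frac{1}{\left(\frac{1}{2} - -960\right) - 8783902} = \frac{1}{\left(\frac{1}{2} + 960\right) - 8783902} = \frac{1}{\frac{1921}{2} - 8783902} = \frac{1}{- \frac{17565883}{2}} = - \frac{2}{17565883}$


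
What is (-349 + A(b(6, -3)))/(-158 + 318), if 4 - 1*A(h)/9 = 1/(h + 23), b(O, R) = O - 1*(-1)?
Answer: -3133/1600 ≈ -1.9581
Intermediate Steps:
b(O, R) = 1 + O (b(O, R) = O + 1 = 1 + O)
A(h) = 36 - 9/(23 + h) (A(h) = 36 - 9/(h + 23) = 36 - 9/(23 + h))
(-349 + A(b(6, -3)))/(-158 + 318) = (-349 + 9*(91 + 4*(1 + 6))/(23 + (1 + 6)))/(-158 + 318) = (-349 + 9*(91 + 4*7)/(23 + 7))/160 = (-349 + 9*(91 + 28)/30)*(1/160) = (-349 + 9*(1/30)*119)*(1/160) = (-349 + 357/10)*(1/160) = -3133/10*1/160 = -3133/1600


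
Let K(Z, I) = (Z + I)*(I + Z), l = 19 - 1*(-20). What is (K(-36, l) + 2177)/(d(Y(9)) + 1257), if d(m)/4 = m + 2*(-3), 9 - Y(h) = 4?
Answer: 2186/1253 ≈ 1.7446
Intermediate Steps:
l = 39 (l = 19 + 20 = 39)
K(Z, I) = (I + Z)² (K(Z, I) = (I + Z)*(I + Z) = (I + Z)²)
Y(h) = 5 (Y(h) = 9 - 1*4 = 9 - 4 = 5)
d(m) = -24 + 4*m (d(m) = 4*(m + 2*(-3)) = 4*(m - 6) = 4*(-6 + m) = -24 + 4*m)
(K(-36, l) + 2177)/(d(Y(9)) + 1257) = ((39 - 36)² + 2177)/((-24 + 4*5) + 1257) = (3² + 2177)/((-24 + 20) + 1257) = (9 + 2177)/(-4 + 1257) = 2186/1253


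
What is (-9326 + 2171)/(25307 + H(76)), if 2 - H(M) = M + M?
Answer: -7155/25157 ≈ -0.28441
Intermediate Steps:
H(M) = 2 - 2*M (H(M) = 2 - (M + M) = 2 - 2*M)
(-9326 + 2171)/(25307 + H(76)) = (-9326 + 2171)/(25307 + (2 - 2*76)) = -7155/(25307 + (2 - 152)) = -7155/(25307 - 150) = -7155/25157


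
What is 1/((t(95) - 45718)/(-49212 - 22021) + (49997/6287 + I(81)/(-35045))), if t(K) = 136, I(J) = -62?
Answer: 15694618369195/134881288386077 ≈ 0.11636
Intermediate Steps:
1/((t(95) - 45718)/(-49212 - 22021) + (49997/6287 + I(81)/(-35045))) = 1/((136 - 45718)/(-49212 - 22021) + (49997/6287 - 62/(-35045))) = 1/(-45582/(-71233) + (49997*(1/6287) - 62*(-1/35045))) = 1/(-45582*(-1/71233) + (49997/6287 + 62/35045)) = 1/(45582/71233 + 1752534659/220327915) = 1/(134881288386077/15694618369195) = 15694618369195/134881288386077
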